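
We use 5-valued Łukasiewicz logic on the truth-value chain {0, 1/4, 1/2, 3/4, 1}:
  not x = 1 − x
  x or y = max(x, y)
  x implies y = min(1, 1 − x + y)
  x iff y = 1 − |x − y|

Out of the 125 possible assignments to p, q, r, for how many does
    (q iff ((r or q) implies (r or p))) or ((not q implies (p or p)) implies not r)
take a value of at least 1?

value 1: 57 assignments (counts)
value 3/4: 38 assignments
value 1/2: 22 assignments
value 1/4: 7 assignments
value 0: 1 assignment
So 57 of the 125 assignments meet the threshold.

57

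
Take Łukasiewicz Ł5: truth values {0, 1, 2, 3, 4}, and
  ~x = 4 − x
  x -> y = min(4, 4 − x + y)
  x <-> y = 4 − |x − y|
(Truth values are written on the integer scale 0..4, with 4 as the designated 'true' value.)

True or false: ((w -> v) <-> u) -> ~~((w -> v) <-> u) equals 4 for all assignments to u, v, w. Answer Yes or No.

Yes

At u = 0, v = 1, w = 1, for instance:
w -> v = 1 -> 1 = 4
(w -> v) <-> u = 4 <-> 0 = 0
~((w -> v) <-> u) = ~0 = 4
~~((w -> v) <-> u) = ~4 = 0
((w -> v) <-> u) -> ~~((w -> v) <-> u) = 0 -> 0 = 4
and checking the remaining 124 assignments likewise gives ≥ 4 in every case.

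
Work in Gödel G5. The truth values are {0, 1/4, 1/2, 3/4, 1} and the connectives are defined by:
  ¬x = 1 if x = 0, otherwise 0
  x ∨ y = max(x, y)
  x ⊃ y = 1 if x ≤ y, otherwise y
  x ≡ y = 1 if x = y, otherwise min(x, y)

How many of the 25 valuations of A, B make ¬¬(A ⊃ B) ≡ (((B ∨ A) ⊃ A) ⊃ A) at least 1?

value 1: 14 assignments (counts)
value 3/4: 3 assignments
value 1/2: 2 assignments
value 1/4: 1 assignment
value 0: 5 assignments
So 14 of the 25 assignments meet the threshold.

14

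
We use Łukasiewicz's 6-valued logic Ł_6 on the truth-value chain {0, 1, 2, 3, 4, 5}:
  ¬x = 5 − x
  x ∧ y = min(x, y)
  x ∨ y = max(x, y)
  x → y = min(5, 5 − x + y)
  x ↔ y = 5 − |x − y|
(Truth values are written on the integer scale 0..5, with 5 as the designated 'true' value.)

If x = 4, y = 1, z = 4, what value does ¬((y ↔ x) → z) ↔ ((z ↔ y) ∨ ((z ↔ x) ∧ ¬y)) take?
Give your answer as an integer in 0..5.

1

y ↔ x = 1 ↔ 4 = 2
(y ↔ x) → z = 2 → 4 = 5
¬((y ↔ x) → z) = ¬5 = 0
z ↔ y = 4 ↔ 1 = 2
z ↔ x = 4 ↔ 4 = 5
¬y = ¬1 = 4
(z ↔ x) ∧ ¬y = 5 ∧ 4 = 4
(z ↔ y) ∨ ((z ↔ x) ∧ ¬y) = 2 ∨ 4 = 4
¬((y ↔ x) → z) ↔ ((z ↔ y) ∨ ((z ↔ x) ∧ ¬y)) = 0 ↔ 4 = 1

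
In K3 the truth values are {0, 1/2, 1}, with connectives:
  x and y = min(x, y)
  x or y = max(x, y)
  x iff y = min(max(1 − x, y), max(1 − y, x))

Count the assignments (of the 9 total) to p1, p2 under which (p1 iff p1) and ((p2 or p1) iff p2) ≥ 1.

p1 = 0, p2 = 0 ↦ 1  ≥
p1 = 0, p2 = 1/2 ↦ 1/2  <
p1 = 0, p2 = 1 ↦ 1  ≥
p1 = 1/2, p2 = 0 ↦ 1/2  <
p1 = 1/2, p2 = 1/2 ↦ 1/2  <
p1 = 1/2, p2 = 1 ↦ 1/2  <
p1 = 1, p2 = 0 ↦ 0  <
p1 = 1, p2 = 1/2 ↦ 1/2  <
p1 = 1, p2 = 1 ↦ 1  ≥
So 3 of the 9 assignments meet the threshold.

3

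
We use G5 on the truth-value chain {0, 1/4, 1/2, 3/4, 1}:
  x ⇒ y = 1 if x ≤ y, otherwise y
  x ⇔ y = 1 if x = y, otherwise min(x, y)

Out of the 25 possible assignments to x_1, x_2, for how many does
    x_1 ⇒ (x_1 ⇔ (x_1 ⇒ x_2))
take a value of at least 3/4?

16

value 1: 15 assignments (counts)
value 3/4: 1 assignment (counts)
value 1/2: 2 assignments
value 1/4: 3 assignments
value 0: 4 assignments
So 16 of the 25 assignments meet the threshold.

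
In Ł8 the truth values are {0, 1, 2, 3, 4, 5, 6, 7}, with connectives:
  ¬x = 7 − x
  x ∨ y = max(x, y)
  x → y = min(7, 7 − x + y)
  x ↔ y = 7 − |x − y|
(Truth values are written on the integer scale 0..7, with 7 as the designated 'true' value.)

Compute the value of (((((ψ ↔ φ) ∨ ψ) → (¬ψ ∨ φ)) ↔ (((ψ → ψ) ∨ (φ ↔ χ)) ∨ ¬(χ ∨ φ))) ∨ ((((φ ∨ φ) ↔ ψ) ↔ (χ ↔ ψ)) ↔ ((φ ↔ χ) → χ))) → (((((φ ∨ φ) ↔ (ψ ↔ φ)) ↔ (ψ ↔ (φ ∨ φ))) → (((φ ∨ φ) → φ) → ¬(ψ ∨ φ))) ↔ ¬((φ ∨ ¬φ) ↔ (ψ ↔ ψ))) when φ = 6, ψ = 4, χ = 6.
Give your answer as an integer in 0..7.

ψ ↔ φ = 4 ↔ 6 = 5
(ψ ↔ φ) ∨ ψ = 5 ∨ 4 = 5
¬ψ = ¬4 = 3
¬ψ ∨ φ = 3 ∨ 6 = 6
((ψ ↔ φ) ∨ ψ) → (¬ψ ∨ φ) = 5 → 6 = 7
ψ → ψ = 4 → 4 = 7
φ ↔ χ = 6 ↔ 6 = 7
(ψ → ψ) ∨ (φ ↔ χ) = 7 ∨ 7 = 7
χ ∨ φ = 6 ∨ 6 = 6
¬(χ ∨ φ) = ¬6 = 1
((ψ → ψ) ∨ (φ ↔ χ)) ∨ ¬(χ ∨ φ) = 7 ∨ 1 = 7
(((ψ ↔ φ) ∨ ψ) → (¬ψ ∨ φ)) ↔ (((ψ → ψ) ∨ (φ ↔ χ)) ∨ ¬(χ ∨ φ)) = 7 ↔ 7 = 7
φ ∨ φ = 6 ∨ 6 = 6
(φ ∨ φ) ↔ ψ = 6 ↔ 4 = 5
χ ↔ ψ = 6 ↔ 4 = 5
((φ ∨ φ) ↔ ψ) ↔ (χ ↔ ψ) = 5 ↔ 5 = 7
φ ↔ χ = 6 ↔ 6 = 7
(φ ↔ χ) → χ = 7 → 6 = 6
(((φ ∨ φ) ↔ ψ) ↔ (χ ↔ ψ)) ↔ ((φ ↔ χ) → χ) = 7 ↔ 6 = 6
((((ψ ↔ φ) ∨ ψ) → (¬ψ ∨ φ)) ↔ (((ψ → ψ) ∨ (φ ↔ χ)) ∨ ¬(χ ∨ φ))) ∨ ((((φ ∨ φ) ↔ ψ) ↔ (χ ↔ ψ)) ↔ ((φ ↔ χ) → χ)) = 7 ∨ 6 = 7
φ ∨ φ = 6 ∨ 6 = 6
ψ ↔ φ = 4 ↔ 6 = 5
(φ ∨ φ) ↔ (ψ ↔ φ) = 6 ↔ 5 = 6
φ ∨ φ = 6 ∨ 6 = 6
ψ ↔ (φ ∨ φ) = 4 ↔ 6 = 5
((φ ∨ φ) ↔ (ψ ↔ φ)) ↔ (ψ ↔ (φ ∨ φ)) = 6 ↔ 5 = 6
φ ∨ φ = 6 ∨ 6 = 6
(φ ∨ φ) → φ = 6 → 6 = 7
ψ ∨ φ = 4 ∨ 6 = 6
¬(ψ ∨ φ) = ¬6 = 1
((φ ∨ φ) → φ) → ¬(ψ ∨ φ) = 7 → 1 = 1
(((φ ∨ φ) ↔ (ψ ↔ φ)) ↔ (ψ ↔ (φ ∨ φ))) → (((φ ∨ φ) → φ) → ¬(ψ ∨ φ)) = 6 → 1 = 2
¬φ = ¬6 = 1
φ ∨ ¬φ = 6 ∨ 1 = 6
ψ ↔ ψ = 4 ↔ 4 = 7
(φ ∨ ¬φ) ↔ (ψ ↔ ψ) = 6 ↔ 7 = 6
¬((φ ∨ ¬φ) ↔ (ψ ↔ ψ)) = ¬6 = 1
((((φ ∨ φ) ↔ (ψ ↔ φ)) ↔ (ψ ↔ (φ ∨ φ))) → (((φ ∨ φ) → φ) → ¬(ψ ∨ φ))) ↔ ¬((φ ∨ ¬φ) ↔ (ψ ↔ ψ)) = 2 ↔ 1 = 6
(((((ψ ↔ φ) ∨ ψ) → (¬ψ ∨ φ)) ↔ (((ψ → ψ) ∨ (φ ↔ χ)) ∨ ¬(χ ∨ φ))) ∨ ((((φ ∨ φ) ↔ ψ) ↔ (χ ↔ ψ)) ↔ ((φ ↔ χ) → χ))) → (((((φ ∨ φ) ↔ (ψ ↔ φ)) ↔ (ψ ↔ (φ ∨ φ))) → (((φ ∨ φ) → φ) → ¬(ψ ∨ φ))) ↔ ¬((φ ∨ ¬φ) ↔ (ψ ↔ ψ))) = 7 → 6 = 6

6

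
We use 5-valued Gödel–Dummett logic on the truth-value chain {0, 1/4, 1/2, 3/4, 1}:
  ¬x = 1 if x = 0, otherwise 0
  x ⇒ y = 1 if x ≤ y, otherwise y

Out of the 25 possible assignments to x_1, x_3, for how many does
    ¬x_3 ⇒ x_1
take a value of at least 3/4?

22

value 1: 21 assignments (counts)
value 3/4: 1 assignment (counts)
value 1/2: 1 assignment
value 1/4: 1 assignment
value 0: 1 assignment
So 22 of the 25 assignments meet the threshold.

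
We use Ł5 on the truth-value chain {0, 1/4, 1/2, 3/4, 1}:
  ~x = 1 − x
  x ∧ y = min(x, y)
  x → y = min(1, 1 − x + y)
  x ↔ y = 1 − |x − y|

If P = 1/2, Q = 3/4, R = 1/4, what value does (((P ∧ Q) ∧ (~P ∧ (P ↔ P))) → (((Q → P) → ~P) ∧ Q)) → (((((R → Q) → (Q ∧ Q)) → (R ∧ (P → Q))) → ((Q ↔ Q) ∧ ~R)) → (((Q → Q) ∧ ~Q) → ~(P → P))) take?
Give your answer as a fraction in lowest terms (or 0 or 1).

P ∧ Q = 1/2 ∧ 3/4 = 1/2
~P = ~1/2 = 1/2
P ↔ P = 1/2 ↔ 1/2 = 1
~P ∧ (P ↔ P) = 1/2 ∧ 1 = 1/2
(P ∧ Q) ∧ (~P ∧ (P ↔ P)) = 1/2 ∧ 1/2 = 1/2
Q → P = 3/4 → 1/2 = 3/4
~P = ~1/2 = 1/2
(Q → P) → ~P = 3/4 → 1/2 = 3/4
((Q → P) → ~P) ∧ Q = 3/4 ∧ 3/4 = 3/4
((P ∧ Q) ∧ (~P ∧ (P ↔ P))) → (((Q → P) → ~P) ∧ Q) = 1/2 → 3/4 = 1
R → Q = 1/4 → 3/4 = 1
Q ∧ Q = 3/4 ∧ 3/4 = 3/4
(R → Q) → (Q ∧ Q) = 1 → 3/4 = 3/4
P → Q = 1/2 → 3/4 = 1
R ∧ (P → Q) = 1/4 ∧ 1 = 1/4
((R → Q) → (Q ∧ Q)) → (R ∧ (P → Q)) = 3/4 → 1/4 = 1/2
Q ↔ Q = 3/4 ↔ 3/4 = 1
~R = ~1/4 = 3/4
(Q ↔ Q) ∧ ~R = 1 ∧ 3/4 = 3/4
(((R → Q) → (Q ∧ Q)) → (R ∧ (P → Q))) → ((Q ↔ Q) ∧ ~R) = 1/2 → 3/4 = 1
Q → Q = 3/4 → 3/4 = 1
~Q = ~3/4 = 1/4
(Q → Q) ∧ ~Q = 1 ∧ 1/4 = 1/4
P → P = 1/2 → 1/2 = 1
~(P → P) = ~1 = 0
((Q → Q) ∧ ~Q) → ~(P → P) = 1/4 → 0 = 3/4
((((R → Q) → (Q ∧ Q)) → (R ∧ (P → Q))) → ((Q ↔ Q) ∧ ~R)) → (((Q → Q) ∧ ~Q) → ~(P → P)) = 1 → 3/4 = 3/4
(((P ∧ Q) ∧ (~P ∧ (P ↔ P))) → (((Q → P) → ~P) ∧ Q)) → (((((R → Q) → (Q ∧ Q)) → (R ∧ (P → Q))) → ((Q ↔ Q) ∧ ~R)) → (((Q → Q) ∧ ~Q) → ~(P → P))) = 1 → 3/4 = 3/4

3/4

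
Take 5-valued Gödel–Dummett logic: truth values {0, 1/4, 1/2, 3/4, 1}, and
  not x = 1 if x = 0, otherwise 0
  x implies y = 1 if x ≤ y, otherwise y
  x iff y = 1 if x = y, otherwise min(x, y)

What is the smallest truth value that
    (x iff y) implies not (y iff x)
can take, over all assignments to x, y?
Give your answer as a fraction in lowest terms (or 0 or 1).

0

Take x = 0, y = 0:
x iff y = 0 iff 0 = 1
y iff x = 0 iff 0 = 1
not (y iff x) = not 1 = 0
(x iff y) implies not (y iff x) = 1 implies 0 = 0
No assignment yields a value below 0, so this is the minimum.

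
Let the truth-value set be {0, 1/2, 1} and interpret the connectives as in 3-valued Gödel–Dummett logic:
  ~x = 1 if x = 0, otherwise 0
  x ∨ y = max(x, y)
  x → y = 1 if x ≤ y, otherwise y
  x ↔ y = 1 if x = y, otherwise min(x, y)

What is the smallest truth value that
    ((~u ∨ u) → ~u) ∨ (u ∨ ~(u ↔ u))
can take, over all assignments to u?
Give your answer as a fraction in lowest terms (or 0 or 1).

1/2

Take u = 1/2:
~u = ~1/2 = 0
~u ∨ u = 0 ∨ 1/2 = 1/2
~u = ~1/2 = 0
(~u ∨ u) → ~u = 1/2 → 0 = 0
u ↔ u = 1/2 ↔ 1/2 = 1
~(u ↔ u) = ~1 = 0
u ∨ ~(u ↔ u) = 1/2 ∨ 0 = 1/2
((~u ∨ u) → ~u) ∨ (u ∨ ~(u ↔ u)) = 0 ∨ 1/2 = 1/2
No assignment yields a value below 1/2, so this is the minimum.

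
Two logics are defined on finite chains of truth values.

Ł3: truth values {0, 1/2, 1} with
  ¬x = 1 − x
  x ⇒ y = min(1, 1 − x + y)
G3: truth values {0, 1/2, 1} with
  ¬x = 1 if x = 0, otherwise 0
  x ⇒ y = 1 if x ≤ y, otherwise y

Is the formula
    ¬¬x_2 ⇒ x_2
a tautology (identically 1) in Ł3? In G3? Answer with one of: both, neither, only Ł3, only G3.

In Ł3: every assignment gives 1 — tautology.
In G3: at x_2 = 1/2 the value is 1/2 — not a tautology.

only Ł3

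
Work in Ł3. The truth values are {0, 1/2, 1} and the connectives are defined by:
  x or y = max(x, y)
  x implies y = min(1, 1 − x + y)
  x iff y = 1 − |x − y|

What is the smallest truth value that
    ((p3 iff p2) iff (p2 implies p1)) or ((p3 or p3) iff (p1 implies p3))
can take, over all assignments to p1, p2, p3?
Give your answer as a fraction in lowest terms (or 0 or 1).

1/2

Take p1 = 0, p2 = 0, p3 = 1/2:
p3 iff p2 = 1/2 iff 0 = 1/2
p2 implies p1 = 0 implies 0 = 1
(p3 iff p2) iff (p2 implies p1) = 1/2 iff 1 = 1/2
p3 or p3 = 1/2 or 1/2 = 1/2
p1 implies p3 = 0 implies 1/2 = 1
(p3 or p3) iff (p1 implies p3) = 1/2 iff 1 = 1/2
((p3 iff p2) iff (p2 implies p1)) or ((p3 or p3) iff (p1 implies p3)) = 1/2 or 1/2 = 1/2
No assignment yields a value below 1/2, so this is the minimum.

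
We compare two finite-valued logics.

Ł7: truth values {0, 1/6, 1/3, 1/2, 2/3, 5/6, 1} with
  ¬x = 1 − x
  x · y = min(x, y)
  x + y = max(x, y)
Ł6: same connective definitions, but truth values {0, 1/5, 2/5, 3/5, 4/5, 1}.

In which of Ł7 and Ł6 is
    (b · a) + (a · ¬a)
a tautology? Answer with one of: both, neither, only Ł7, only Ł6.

In Ł7: at a = 0, b = 0 the value is 0 — not a tautology.
In Ł6: at a = 0, b = 0 the value is 0 — not a tautology.

neither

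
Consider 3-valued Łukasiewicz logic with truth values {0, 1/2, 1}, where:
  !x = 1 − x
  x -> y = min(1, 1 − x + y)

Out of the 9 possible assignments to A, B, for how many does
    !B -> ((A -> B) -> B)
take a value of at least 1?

7

A = 0, B = 0 ↦ 0  <
A = 0, B = 1/2 ↦ 1  ≥
A = 0, B = 1 ↦ 1  ≥
A = 1/2, B = 0 ↦ 1/2  <
A = 1/2, B = 1/2 ↦ 1  ≥
A = 1/2, B = 1 ↦ 1  ≥
A = 1, B = 0 ↦ 1  ≥
A = 1, B = 1/2 ↦ 1  ≥
A = 1, B = 1 ↦ 1  ≥
So 7 of the 9 assignments meet the threshold.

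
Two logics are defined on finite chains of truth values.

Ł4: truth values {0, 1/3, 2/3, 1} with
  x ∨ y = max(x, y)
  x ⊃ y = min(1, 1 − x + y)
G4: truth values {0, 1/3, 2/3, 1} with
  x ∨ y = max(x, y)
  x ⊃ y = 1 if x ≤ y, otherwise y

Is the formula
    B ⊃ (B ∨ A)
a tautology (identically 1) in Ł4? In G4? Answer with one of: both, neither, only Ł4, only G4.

both

In Ł4: every assignment gives 1 — tautology.
In G4: every assignment gives 1 — tautology.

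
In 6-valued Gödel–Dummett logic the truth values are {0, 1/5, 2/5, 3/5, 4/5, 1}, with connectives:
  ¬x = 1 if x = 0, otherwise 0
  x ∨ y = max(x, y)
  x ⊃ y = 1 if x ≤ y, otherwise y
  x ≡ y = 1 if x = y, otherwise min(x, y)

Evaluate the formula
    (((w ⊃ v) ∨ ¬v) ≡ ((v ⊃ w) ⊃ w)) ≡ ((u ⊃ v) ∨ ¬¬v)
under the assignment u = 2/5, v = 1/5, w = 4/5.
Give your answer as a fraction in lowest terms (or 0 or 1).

w ⊃ v = 4/5 ⊃ 1/5 = 1/5
¬v = ¬1/5 = 0
(w ⊃ v) ∨ ¬v = 1/5 ∨ 0 = 1/5
v ⊃ w = 1/5 ⊃ 4/5 = 1
(v ⊃ w) ⊃ w = 1 ⊃ 4/5 = 4/5
((w ⊃ v) ∨ ¬v) ≡ ((v ⊃ w) ⊃ w) = 1/5 ≡ 4/5 = 1/5
u ⊃ v = 2/5 ⊃ 1/5 = 1/5
¬v = ¬1/5 = 0
¬¬v = ¬0 = 1
(u ⊃ v) ∨ ¬¬v = 1/5 ∨ 1 = 1
(((w ⊃ v) ∨ ¬v) ≡ ((v ⊃ w) ⊃ w)) ≡ ((u ⊃ v) ∨ ¬¬v) = 1/5 ≡ 1 = 1/5

1/5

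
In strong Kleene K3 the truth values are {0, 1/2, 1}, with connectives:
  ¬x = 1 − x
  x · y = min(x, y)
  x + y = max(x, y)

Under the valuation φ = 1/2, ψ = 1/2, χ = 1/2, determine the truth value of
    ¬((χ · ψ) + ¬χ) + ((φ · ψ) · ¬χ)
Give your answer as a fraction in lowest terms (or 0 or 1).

1/2

χ · ψ = 1/2 · 1/2 = 1/2
¬χ = ¬1/2 = 1/2
(χ · ψ) + ¬χ = 1/2 + 1/2 = 1/2
¬((χ · ψ) + ¬χ) = ¬1/2 = 1/2
φ · ψ = 1/2 · 1/2 = 1/2
¬χ = ¬1/2 = 1/2
(φ · ψ) · ¬χ = 1/2 · 1/2 = 1/2
¬((χ · ψ) + ¬χ) + ((φ · ψ) · ¬χ) = 1/2 + 1/2 = 1/2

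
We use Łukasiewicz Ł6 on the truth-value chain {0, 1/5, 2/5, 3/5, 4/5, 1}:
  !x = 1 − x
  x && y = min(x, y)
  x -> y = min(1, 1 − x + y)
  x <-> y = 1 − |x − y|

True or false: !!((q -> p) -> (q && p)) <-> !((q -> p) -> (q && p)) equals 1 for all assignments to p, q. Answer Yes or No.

No

Counterexample: take p = 0, q = 0.
q -> p = 0 -> 0 = 1
q && p = 0 && 0 = 0
(q -> p) -> (q && p) = 1 -> 0 = 0
!((q -> p) -> (q && p)) = !0 = 1
!!((q -> p) -> (q && p)) = !1 = 0
!((q -> p) -> (q && p)) = !0 = 1
!!((q -> p) -> (q && p)) <-> !((q -> p) -> (q && p)) = 0 <-> 1 = 0
This gives 0 ≠ 1.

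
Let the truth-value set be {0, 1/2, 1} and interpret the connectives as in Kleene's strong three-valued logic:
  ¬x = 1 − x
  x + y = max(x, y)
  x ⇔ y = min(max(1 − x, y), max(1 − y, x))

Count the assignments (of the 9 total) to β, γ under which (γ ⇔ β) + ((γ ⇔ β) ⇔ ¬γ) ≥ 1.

3

β = 0, γ = 0 ↦ 1  ≥
β = 0, γ = 1/2 ↦ 1/2  <
β = 0, γ = 1 ↦ 1  ≥
β = 1/2, γ = 0 ↦ 1/2  <
β = 1/2, γ = 1/2 ↦ 1/2  <
β = 1/2, γ = 1 ↦ 1/2  <
β = 1, γ = 0 ↦ 0  <
β = 1, γ = 1/2 ↦ 1/2  <
β = 1, γ = 1 ↦ 1  ≥
So 3 of the 9 assignments meet the threshold.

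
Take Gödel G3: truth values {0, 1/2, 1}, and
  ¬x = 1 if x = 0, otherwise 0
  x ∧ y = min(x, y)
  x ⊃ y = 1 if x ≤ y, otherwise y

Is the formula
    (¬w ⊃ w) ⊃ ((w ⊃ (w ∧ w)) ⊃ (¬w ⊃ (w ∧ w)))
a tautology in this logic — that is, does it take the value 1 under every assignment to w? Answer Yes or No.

w = 0 ↦ 1
w = 1/2 ↦ 1
w = 1 ↦ 1
Every assignment gives a value ≥ 1.

Yes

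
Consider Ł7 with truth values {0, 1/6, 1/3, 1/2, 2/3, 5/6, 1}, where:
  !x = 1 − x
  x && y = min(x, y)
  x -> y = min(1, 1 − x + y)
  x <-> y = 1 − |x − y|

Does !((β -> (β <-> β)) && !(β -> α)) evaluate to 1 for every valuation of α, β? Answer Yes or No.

No

Counterexample: take α = 0, β = 1/6.
β <-> β = 1/6 <-> 1/6 = 1
β -> (β <-> β) = 1/6 -> 1 = 1
β -> α = 1/6 -> 0 = 5/6
!(β -> α) = !5/6 = 1/6
(β -> (β <-> β)) && !(β -> α) = 1 && 1/6 = 1/6
!((β -> (β <-> β)) && !(β -> α)) = !1/6 = 5/6
This gives 5/6 ≠ 1.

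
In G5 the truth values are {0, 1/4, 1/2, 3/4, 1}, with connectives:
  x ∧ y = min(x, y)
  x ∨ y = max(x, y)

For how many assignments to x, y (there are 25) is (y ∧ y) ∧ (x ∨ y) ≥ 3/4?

10

value 1: 5 assignments (counts)
value 3/4: 5 assignments (counts)
value 1/2: 5 assignments
value 1/4: 5 assignments
value 0: 5 assignments
So 10 of the 25 assignments meet the threshold.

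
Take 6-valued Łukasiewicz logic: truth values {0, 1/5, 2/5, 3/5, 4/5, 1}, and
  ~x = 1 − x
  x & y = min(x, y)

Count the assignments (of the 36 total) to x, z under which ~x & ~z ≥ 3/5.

value 1: 1 assignment (counts)
value 4/5: 3 assignments (counts)
value 3/5: 5 assignments (counts)
value 2/5: 7 assignments
value 1/5: 9 assignments
value 0: 11 assignments
So 9 of the 36 assignments meet the threshold.

9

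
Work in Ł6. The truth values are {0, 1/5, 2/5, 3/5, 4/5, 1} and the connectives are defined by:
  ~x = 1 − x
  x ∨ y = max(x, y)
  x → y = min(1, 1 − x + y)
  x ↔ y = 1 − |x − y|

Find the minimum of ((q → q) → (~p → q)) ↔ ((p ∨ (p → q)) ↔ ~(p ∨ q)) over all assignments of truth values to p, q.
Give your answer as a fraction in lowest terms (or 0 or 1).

Take p = 0, q = 0:
q → q = 0 → 0 = 1
~p = ~0 = 1
~p → q = 1 → 0 = 0
(q → q) → (~p → q) = 1 → 0 = 0
p → q = 0 → 0 = 1
p ∨ (p → q) = 0 ∨ 1 = 1
p ∨ q = 0 ∨ 0 = 0
~(p ∨ q) = ~0 = 1
(p ∨ (p → q)) ↔ ~(p ∨ q) = 1 ↔ 1 = 1
((q → q) → (~p → q)) ↔ ((p ∨ (p → q)) ↔ ~(p ∨ q)) = 0 ↔ 1 = 0
No assignment yields a value below 0, so this is the minimum.

0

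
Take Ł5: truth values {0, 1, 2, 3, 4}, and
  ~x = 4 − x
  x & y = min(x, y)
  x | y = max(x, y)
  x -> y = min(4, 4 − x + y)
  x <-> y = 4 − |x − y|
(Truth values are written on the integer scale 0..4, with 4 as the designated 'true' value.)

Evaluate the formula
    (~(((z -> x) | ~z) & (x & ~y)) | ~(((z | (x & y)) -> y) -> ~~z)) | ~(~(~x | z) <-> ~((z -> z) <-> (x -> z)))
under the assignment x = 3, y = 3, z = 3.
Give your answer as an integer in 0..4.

z -> x = 3 -> 3 = 4
~z = ~3 = 1
(z -> x) | ~z = 4 | 1 = 4
~y = ~3 = 1
x & ~y = 3 & 1 = 1
((z -> x) | ~z) & (x & ~y) = 4 & 1 = 1
~(((z -> x) | ~z) & (x & ~y)) = ~1 = 3
x & y = 3 & 3 = 3
z | (x & y) = 3 | 3 = 3
(z | (x & y)) -> y = 3 -> 3 = 4
~z = ~3 = 1
~~z = ~1 = 3
((z | (x & y)) -> y) -> ~~z = 4 -> 3 = 3
~(((z | (x & y)) -> y) -> ~~z) = ~3 = 1
~(((z -> x) | ~z) & (x & ~y)) | ~(((z | (x & y)) -> y) -> ~~z) = 3 | 1 = 3
~x = ~3 = 1
~x | z = 1 | 3 = 3
~(~x | z) = ~3 = 1
z -> z = 3 -> 3 = 4
x -> z = 3 -> 3 = 4
(z -> z) <-> (x -> z) = 4 <-> 4 = 4
~((z -> z) <-> (x -> z)) = ~4 = 0
~(~x | z) <-> ~((z -> z) <-> (x -> z)) = 1 <-> 0 = 3
~(~(~x | z) <-> ~((z -> z) <-> (x -> z))) = ~3 = 1
(~(((z -> x) | ~z) & (x & ~y)) | ~(((z | (x & y)) -> y) -> ~~z)) | ~(~(~x | z) <-> ~((z -> z) <-> (x -> z))) = 3 | 1 = 3

3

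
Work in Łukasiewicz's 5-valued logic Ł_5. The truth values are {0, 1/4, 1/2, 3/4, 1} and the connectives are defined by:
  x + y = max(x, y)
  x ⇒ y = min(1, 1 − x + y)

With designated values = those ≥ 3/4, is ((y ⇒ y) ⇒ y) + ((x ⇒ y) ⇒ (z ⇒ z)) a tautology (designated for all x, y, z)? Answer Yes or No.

Yes

At x = 1, y = 1/4, z = 1/2, for instance:
y ⇒ y = 1/4 ⇒ 1/4 = 1
(y ⇒ y) ⇒ y = 1 ⇒ 1/4 = 1/4
x ⇒ y = 1 ⇒ 1/4 = 1/4
z ⇒ z = 1/2 ⇒ 1/2 = 1
(x ⇒ y) ⇒ (z ⇒ z) = 1/4 ⇒ 1 = 1
((y ⇒ y) ⇒ y) + ((x ⇒ y) ⇒ (z ⇒ z)) = 1/4 + 1 = 1
and checking the remaining 124 assignments likewise gives ≥ 3/4 in every case.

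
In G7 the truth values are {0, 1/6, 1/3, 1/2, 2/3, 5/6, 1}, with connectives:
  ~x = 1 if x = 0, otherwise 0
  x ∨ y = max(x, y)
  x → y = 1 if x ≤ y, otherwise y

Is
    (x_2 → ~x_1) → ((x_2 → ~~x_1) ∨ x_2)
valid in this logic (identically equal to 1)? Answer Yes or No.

Counterexample: take x_1 = 0, x_2 = 1/6.
~x_1 = ~0 = 1
x_2 → ~x_1 = 1/6 → 1 = 1
~x_1 = ~0 = 1
~~x_1 = ~1 = 0
x_2 → ~~x_1 = 1/6 → 0 = 0
(x_2 → ~~x_1) ∨ x_2 = 0 ∨ 1/6 = 1/6
(x_2 → ~x_1) → ((x_2 → ~~x_1) ∨ x_2) = 1 → 1/6 = 1/6
This gives 1/6 ≠ 1.

No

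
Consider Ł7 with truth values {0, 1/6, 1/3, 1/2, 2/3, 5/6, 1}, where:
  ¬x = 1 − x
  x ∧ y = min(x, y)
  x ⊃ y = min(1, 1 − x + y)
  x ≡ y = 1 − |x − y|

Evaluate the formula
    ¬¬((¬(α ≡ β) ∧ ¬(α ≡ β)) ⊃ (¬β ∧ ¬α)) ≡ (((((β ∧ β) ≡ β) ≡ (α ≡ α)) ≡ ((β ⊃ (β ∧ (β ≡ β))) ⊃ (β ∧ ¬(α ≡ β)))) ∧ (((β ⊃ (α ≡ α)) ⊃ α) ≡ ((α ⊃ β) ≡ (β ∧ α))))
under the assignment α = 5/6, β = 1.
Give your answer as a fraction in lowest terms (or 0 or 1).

α ≡ β = 5/6 ≡ 1 = 5/6
¬(α ≡ β) = ¬5/6 = 1/6
α ≡ β = 5/6 ≡ 1 = 5/6
¬(α ≡ β) = ¬5/6 = 1/6
¬(α ≡ β) ∧ ¬(α ≡ β) = 1/6 ∧ 1/6 = 1/6
¬β = ¬1 = 0
¬α = ¬5/6 = 1/6
¬β ∧ ¬α = 0 ∧ 1/6 = 0
(¬(α ≡ β) ∧ ¬(α ≡ β)) ⊃ (¬β ∧ ¬α) = 1/6 ⊃ 0 = 5/6
¬((¬(α ≡ β) ∧ ¬(α ≡ β)) ⊃ (¬β ∧ ¬α)) = ¬5/6 = 1/6
¬¬((¬(α ≡ β) ∧ ¬(α ≡ β)) ⊃ (¬β ∧ ¬α)) = ¬1/6 = 5/6
β ∧ β = 1 ∧ 1 = 1
(β ∧ β) ≡ β = 1 ≡ 1 = 1
α ≡ α = 5/6 ≡ 5/6 = 1
((β ∧ β) ≡ β) ≡ (α ≡ α) = 1 ≡ 1 = 1
β ≡ β = 1 ≡ 1 = 1
β ∧ (β ≡ β) = 1 ∧ 1 = 1
β ⊃ (β ∧ (β ≡ β)) = 1 ⊃ 1 = 1
α ≡ β = 5/6 ≡ 1 = 5/6
¬(α ≡ β) = ¬5/6 = 1/6
β ∧ ¬(α ≡ β) = 1 ∧ 1/6 = 1/6
(β ⊃ (β ∧ (β ≡ β))) ⊃ (β ∧ ¬(α ≡ β)) = 1 ⊃ 1/6 = 1/6
(((β ∧ β) ≡ β) ≡ (α ≡ α)) ≡ ((β ⊃ (β ∧ (β ≡ β))) ⊃ (β ∧ ¬(α ≡ β))) = 1 ≡ 1/6 = 1/6
α ≡ α = 5/6 ≡ 5/6 = 1
β ⊃ (α ≡ α) = 1 ⊃ 1 = 1
(β ⊃ (α ≡ α)) ⊃ α = 1 ⊃ 5/6 = 5/6
α ⊃ β = 5/6 ⊃ 1 = 1
β ∧ α = 1 ∧ 5/6 = 5/6
(α ⊃ β) ≡ (β ∧ α) = 1 ≡ 5/6 = 5/6
((β ⊃ (α ≡ α)) ⊃ α) ≡ ((α ⊃ β) ≡ (β ∧ α)) = 5/6 ≡ 5/6 = 1
((((β ∧ β) ≡ β) ≡ (α ≡ α)) ≡ ((β ⊃ (β ∧ (β ≡ β))) ⊃ (β ∧ ¬(α ≡ β)))) ∧ (((β ⊃ (α ≡ α)) ⊃ α) ≡ ((α ⊃ β) ≡ (β ∧ α))) = 1/6 ∧ 1 = 1/6
¬¬((¬(α ≡ β) ∧ ¬(α ≡ β)) ⊃ (¬β ∧ ¬α)) ≡ (((((β ∧ β) ≡ β) ≡ (α ≡ α)) ≡ ((β ⊃ (β ∧ (β ≡ β))) ⊃ (β ∧ ¬(α ≡ β)))) ∧ (((β ⊃ (α ≡ α)) ⊃ α) ≡ ((α ⊃ β) ≡ (β ∧ α)))) = 5/6 ≡ 1/6 = 1/3

1/3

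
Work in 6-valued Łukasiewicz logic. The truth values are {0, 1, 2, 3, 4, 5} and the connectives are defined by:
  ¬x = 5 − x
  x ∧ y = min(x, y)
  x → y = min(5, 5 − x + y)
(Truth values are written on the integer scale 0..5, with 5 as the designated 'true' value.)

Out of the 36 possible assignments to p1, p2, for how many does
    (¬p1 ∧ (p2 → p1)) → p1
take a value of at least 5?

21

value 5: 21 assignments (counts)
value 4: 7 assignments
value 3: 2 assignments
value 2: 4 assignments
value 1: 1 assignment
value 0: 1 assignment
So 21 of the 36 assignments meet the threshold.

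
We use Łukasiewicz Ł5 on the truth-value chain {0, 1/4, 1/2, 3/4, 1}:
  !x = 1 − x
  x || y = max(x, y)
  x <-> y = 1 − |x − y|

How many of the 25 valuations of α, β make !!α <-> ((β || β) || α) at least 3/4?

value 1: 15 assignments (counts)
value 3/4: 4 assignments (counts)
value 1/2: 3 assignments
value 1/4: 2 assignments
value 0: 1 assignment
So 19 of the 25 assignments meet the threshold.

19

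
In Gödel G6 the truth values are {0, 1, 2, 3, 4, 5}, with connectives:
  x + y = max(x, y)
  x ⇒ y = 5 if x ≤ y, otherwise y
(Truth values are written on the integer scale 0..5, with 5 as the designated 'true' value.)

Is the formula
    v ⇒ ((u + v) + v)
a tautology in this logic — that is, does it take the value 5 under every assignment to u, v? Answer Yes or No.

At u = 1, v = 2, for instance:
u + v = 1 + 2 = 2
(u + v) + v = 2 + 2 = 2
v ⇒ ((u + v) + v) = 2 ⇒ 2 = 5
and checking the remaining 35 assignments likewise gives ≥ 5 in every case.

Yes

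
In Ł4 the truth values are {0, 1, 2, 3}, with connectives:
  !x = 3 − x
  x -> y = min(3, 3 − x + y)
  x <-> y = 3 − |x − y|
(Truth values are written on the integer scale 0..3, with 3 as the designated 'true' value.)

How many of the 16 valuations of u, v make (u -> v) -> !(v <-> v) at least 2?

3

u = 0, v = 0 ↦ 0  <
u = 0, v = 1 ↦ 0  <
u = 0, v = 2 ↦ 0  <
u = 0, v = 3 ↦ 0  <
u = 1, v = 0 ↦ 1  <
u = 1, v = 1 ↦ 0  <
u = 1, v = 2 ↦ 0  <
u = 1, v = 3 ↦ 0  <
u = 2, v = 0 ↦ 2  ≥
u = 2, v = 1 ↦ 1  <
u = 2, v = 2 ↦ 0  <
u = 2, v = 3 ↦ 0  <
u = 3, v = 0 ↦ 3  ≥
u = 3, v = 1 ↦ 2  ≥
u = 3, v = 2 ↦ 1  <
u = 3, v = 3 ↦ 0  <
So 3 of the 16 assignments meet the threshold.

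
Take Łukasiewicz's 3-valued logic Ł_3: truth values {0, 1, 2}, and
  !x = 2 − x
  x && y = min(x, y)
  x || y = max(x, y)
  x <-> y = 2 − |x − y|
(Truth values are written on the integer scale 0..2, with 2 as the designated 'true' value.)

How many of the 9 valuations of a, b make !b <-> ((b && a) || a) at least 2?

a = 0, b = 0 ↦ 0  <
a = 0, b = 1 ↦ 1  <
a = 0, b = 2 ↦ 2  ≥
a = 1, b = 0 ↦ 1  <
a = 1, b = 1 ↦ 2  ≥
a = 1, b = 2 ↦ 1  <
a = 2, b = 0 ↦ 2  ≥
a = 2, b = 1 ↦ 1  <
a = 2, b = 2 ↦ 0  <
So 3 of the 9 assignments meet the threshold.

3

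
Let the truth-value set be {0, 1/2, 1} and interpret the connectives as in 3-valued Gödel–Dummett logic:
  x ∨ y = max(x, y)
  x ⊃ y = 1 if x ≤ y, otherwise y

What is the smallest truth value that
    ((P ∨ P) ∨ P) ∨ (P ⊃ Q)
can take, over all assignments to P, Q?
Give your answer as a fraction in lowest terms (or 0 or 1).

Take P = 1/2, Q = 0:
P ∨ P = 1/2 ∨ 1/2 = 1/2
(P ∨ P) ∨ P = 1/2 ∨ 1/2 = 1/2
P ⊃ Q = 1/2 ⊃ 0 = 0
((P ∨ P) ∨ P) ∨ (P ⊃ Q) = 1/2 ∨ 0 = 1/2
No assignment yields a value below 1/2, so this is the minimum.

1/2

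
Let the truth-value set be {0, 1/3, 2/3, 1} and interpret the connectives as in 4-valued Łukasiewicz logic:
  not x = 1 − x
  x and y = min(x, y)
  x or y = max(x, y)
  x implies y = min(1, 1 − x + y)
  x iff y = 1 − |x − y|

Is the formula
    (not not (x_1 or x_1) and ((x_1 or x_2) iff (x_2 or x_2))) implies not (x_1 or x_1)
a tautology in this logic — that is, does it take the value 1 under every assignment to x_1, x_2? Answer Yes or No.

No

Counterexample: take x_1 = 2/3, x_2 = 1/3.
x_1 or x_1 = 2/3 or 2/3 = 2/3
not (x_1 or x_1) = not 2/3 = 1/3
not not (x_1 or x_1) = not 1/3 = 2/3
x_1 or x_2 = 2/3 or 1/3 = 2/3
x_2 or x_2 = 1/3 or 1/3 = 1/3
(x_1 or x_2) iff (x_2 or x_2) = 2/3 iff 1/3 = 2/3
not not (x_1 or x_1) and ((x_1 or x_2) iff (x_2 or x_2)) = 2/3 and 2/3 = 2/3
x_1 or x_1 = 2/3 or 2/3 = 2/3
not (x_1 or x_1) = not 2/3 = 1/3
(not not (x_1 or x_1) and ((x_1 or x_2) iff (x_2 or x_2))) implies not (x_1 or x_1) = 2/3 implies 1/3 = 2/3
This gives 2/3 ≠ 1.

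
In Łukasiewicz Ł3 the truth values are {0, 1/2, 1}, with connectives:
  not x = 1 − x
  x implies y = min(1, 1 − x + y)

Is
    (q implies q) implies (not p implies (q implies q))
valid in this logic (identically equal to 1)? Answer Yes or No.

Yes

p = 0, q = 0 ↦ 1
p = 0, q = 1/2 ↦ 1
p = 0, q = 1 ↦ 1
p = 1/2, q = 0 ↦ 1
p = 1/2, q = 1/2 ↦ 1
p = 1/2, q = 1 ↦ 1
p = 1, q = 0 ↦ 1
p = 1, q = 1/2 ↦ 1
p = 1, q = 1 ↦ 1
Every assignment gives a value ≥ 1.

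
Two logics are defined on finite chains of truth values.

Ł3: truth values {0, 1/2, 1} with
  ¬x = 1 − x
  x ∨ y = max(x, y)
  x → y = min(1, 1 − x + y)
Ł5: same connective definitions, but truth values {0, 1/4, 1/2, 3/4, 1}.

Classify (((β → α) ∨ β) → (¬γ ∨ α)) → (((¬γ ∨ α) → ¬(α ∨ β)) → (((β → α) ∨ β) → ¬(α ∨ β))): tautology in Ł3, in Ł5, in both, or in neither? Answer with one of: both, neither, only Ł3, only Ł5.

both

In Ł3: every assignment gives 1 — tautology.
In Ł5: every assignment gives 1 — tautology.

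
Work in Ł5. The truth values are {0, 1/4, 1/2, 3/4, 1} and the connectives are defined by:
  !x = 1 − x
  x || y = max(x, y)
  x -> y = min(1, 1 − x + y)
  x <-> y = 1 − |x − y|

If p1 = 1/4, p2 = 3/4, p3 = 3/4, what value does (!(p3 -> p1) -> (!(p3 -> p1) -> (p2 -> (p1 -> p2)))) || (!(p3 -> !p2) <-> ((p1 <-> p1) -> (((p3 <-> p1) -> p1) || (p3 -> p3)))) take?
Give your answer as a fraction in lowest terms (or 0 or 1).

p3 -> p1 = 3/4 -> 1/4 = 1/2
!(p3 -> p1) = !1/2 = 1/2
p3 -> p1 = 3/4 -> 1/4 = 1/2
!(p3 -> p1) = !1/2 = 1/2
p1 -> p2 = 1/4 -> 3/4 = 1
p2 -> (p1 -> p2) = 3/4 -> 1 = 1
!(p3 -> p1) -> (p2 -> (p1 -> p2)) = 1/2 -> 1 = 1
!(p3 -> p1) -> (!(p3 -> p1) -> (p2 -> (p1 -> p2))) = 1/2 -> 1 = 1
!p2 = !3/4 = 1/4
p3 -> !p2 = 3/4 -> 1/4 = 1/2
!(p3 -> !p2) = !1/2 = 1/2
p1 <-> p1 = 1/4 <-> 1/4 = 1
p3 <-> p1 = 3/4 <-> 1/4 = 1/2
(p3 <-> p1) -> p1 = 1/2 -> 1/4 = 3/4
p3 -> p3 = 3/4 -> 3/4 = 1
((p3 <-> p1) -> p1) || (p3 -> p3) = 3/4 || 1 = 1
(p1 <-> p1) -> (((p3 <-> p1) -> p1) || (p3 -> p3)) = 1 -> 1 = 1
!(p3 -> !p2) <-> ((p1 <-> p1) -> (((p3 <-> p1) -> p1) || (p3 -> p3))) = 1/2 <-> 1 = 1/2
(!(p3 -> p1) -> (!(p3 -> p1) -> (p2 -> (p1 -> p2)))) || (!(p3 -> !p2) <-> ((p1 <-> p1) -> (((p3 <-> p1) -> p1) || (p3 -> p3)))) = 1 || 1/2 = 1

1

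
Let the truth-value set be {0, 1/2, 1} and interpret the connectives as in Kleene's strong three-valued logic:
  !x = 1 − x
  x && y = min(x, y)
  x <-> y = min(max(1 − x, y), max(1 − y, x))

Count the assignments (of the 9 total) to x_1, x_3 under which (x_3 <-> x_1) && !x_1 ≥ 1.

x_1 = 0, x_3 = 0 ↦ 1  ≥
x_1 = 0, x_3 = 1/2 ↦ 1/2  <
x_1 = 0, x_3 = 1 ↦ 0  <
x_1 = 1/2, x_3 = 0 ↦ 1/2  <
x_1 = 1/2, x_3 = 1/2 ↦ 1/2  <
x_1 = 1/2, x_3 = 1 ↦ 1/2  <
x_1 = 1, x_3 = 0 ↦ 0  <
x_1 = 1, x_3 = 1/2 ↦ 0  <
x_1 = 1, x_3 = 1 ↦ 0  <
So 1 of the 9 assignments meets the threshold.

1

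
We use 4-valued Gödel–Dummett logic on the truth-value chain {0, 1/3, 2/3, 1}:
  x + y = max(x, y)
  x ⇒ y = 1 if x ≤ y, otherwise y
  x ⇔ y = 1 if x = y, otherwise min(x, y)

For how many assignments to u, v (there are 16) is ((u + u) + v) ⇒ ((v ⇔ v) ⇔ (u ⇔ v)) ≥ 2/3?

6

u = 0, v = 0 ↦ 1  ≥
u = 0, v = 1/3 ↦ 0  <
u = 0, v = 2/3 ↦ 0  <
u = 0, v = 1 ↦ 0  <
u = 1/3, v = 0 ↦ 0  <
u = 1/3, v = 1/3 ↦ 1  ≥
u = 1/3, v = 2/3 ↦ 1/3  <
u = 1/3, v = 1 ↦ 1/3  <
u = 2/3, v = 0 ↦ 0  <
u = 2/3, v = 1/3 ↦ 1/3  <
u = 2/3, v = 2/3 ↦ 1  ≥
u = 2/3, v = 1 ↦ 2/3  ≥
u = 1, v = 0 ↦ 0  <
u = 1, v = 1/3 ↦ 1/3  <
u = 1, v = 2/3 ↦ 2/3  ≥
u = 1, v = 1 ↦ 1  ≥
So 6 of the 16 assignments meet the threshold.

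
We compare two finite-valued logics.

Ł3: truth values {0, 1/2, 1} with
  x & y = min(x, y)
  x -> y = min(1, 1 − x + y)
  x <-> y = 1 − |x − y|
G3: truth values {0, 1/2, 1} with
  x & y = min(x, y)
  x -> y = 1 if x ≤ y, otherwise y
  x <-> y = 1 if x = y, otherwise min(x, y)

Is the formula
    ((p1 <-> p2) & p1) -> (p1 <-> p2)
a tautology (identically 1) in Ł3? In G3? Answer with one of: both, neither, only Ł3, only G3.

both

In Ł3: every assignment gives 1 — tautology.
In G3: every assignment gives 1 — tautology.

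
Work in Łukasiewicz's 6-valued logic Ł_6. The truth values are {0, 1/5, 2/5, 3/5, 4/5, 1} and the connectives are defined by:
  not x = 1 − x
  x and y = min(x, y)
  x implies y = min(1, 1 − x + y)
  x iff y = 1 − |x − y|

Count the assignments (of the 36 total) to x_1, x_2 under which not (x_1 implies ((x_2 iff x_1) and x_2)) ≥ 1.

value 1: 1 assignment (counts)
value 4/5: 2 assignments
value 3/5: 3 assignments
value 2/5: 4 assignments
value 1/5: 5 assignments
value 0: 21 assignments
So 1 of the 36 assignments meets the threshold.

1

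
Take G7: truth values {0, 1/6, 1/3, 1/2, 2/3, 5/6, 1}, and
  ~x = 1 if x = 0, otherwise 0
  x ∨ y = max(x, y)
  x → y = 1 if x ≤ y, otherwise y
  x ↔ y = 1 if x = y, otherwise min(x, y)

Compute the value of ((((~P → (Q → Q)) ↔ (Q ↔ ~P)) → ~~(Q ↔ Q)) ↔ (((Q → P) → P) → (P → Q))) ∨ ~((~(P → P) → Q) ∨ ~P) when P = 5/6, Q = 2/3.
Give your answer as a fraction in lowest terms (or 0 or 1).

~P = ~5/6 = 0
Q → Q = 2/3 → 2/3 = 1
~P → (Q → Q) = 0 → 1 = 1
~P = ~5/6 = 0
Q ↔ ~P = 2/3 ↔ 0 = 0
(~P → (Q → Q)) ↔ (Q ↔ ~P) = 1 ↔ 0 = 0
Q ↔ Q = 2/3 ↔ 2/3 = 1
~(Q ↔ Q) = ~1 = 0
~~(Q ↔ Q) = ~0 = 1
((~P → (Q → Q)) ↔ (Q ↔ ~P)) → ~~(Q ↔ Q) = 0 → 1 = 1
Q → P = 2/3 → 5/6 = 1
(Q → P) → P = 1 → 5/6 = 5/6
P → Q = 5/6 → 2/3 = 2/3
((Q → P) → P) → (P → Q) = 5/6 → 2/3 = 2/3
(((~P → (Q → Q)) ↔ (Q ↔ ~P)) → ~~(Q ↔ Q)) ↔ (((Q → P) → P) → (P → Q)) = 1 ↔ 2/3 = 2/3
P → P = 5/6 → 5/6 = 1
~(P → P) = ~1 = 0
~(P → P) → Q = 0 → 2/3 = 1
~P = ~5/6 = 0
(~(P → P) → Q) ∨ ~P = 1 ∨ 0 = 1
~((~(P → P) → Q) ∨ ~P) = ~1 = 0
((((~P → (Q → Q)) ↔ (Q ↔ ~P)) → ~~(Q ↔ Q)) ↔ (((Q → P) → P) → (P → Q))) ∨ ~((~(P → P) → Q) ∨ ~P) = 2/3 ∨ 0 = 2/3

2/3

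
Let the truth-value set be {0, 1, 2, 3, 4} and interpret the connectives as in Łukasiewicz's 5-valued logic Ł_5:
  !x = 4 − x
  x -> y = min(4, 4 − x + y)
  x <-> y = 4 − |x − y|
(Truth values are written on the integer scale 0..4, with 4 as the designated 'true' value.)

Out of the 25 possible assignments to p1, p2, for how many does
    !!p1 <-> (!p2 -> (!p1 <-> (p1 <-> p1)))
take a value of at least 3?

value 4: 3 assignments (counts)
value 3: 5 assignments (counts)
value 2: 6 assignments
value 1: 5 assignments
value 0: 6 assignments
So 8 of the 25 assignments meet the threshold.

8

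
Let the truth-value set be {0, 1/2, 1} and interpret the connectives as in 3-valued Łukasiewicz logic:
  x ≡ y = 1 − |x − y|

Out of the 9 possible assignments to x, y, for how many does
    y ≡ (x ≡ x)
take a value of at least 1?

3

x = 0, y = 0 ↦ 0  <
x = 0, y = 1/2 ↦ 1/2  <
x = 0, y = 1 ↦ 1  ≥
x = 1/2, y = 0 ↦ 0  <
x = 1/2, y = 1/2 ↦ 1/2  <
x = 1/2, y = 1 ↦ 1  ≥
x = 1, y = 0 ↦ 0  <
x = 1, y = 1/2 ↦ 1/2  <
x = 1, y = 1 ↦ 1  ≥
So 3 of the 9 assignments meet the threshold.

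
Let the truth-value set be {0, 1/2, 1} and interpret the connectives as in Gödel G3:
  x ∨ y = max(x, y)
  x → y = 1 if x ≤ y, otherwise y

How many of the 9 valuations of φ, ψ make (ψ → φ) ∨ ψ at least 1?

8

φ = 0, ψ = 0 ↦ 1  ≥
φ = 0, ψ = 1/2 ↦ 1/2  <
φ = 0, ψ = 1 ↦ 1  ≥
φ = 1/2, ψ = 0 ↦ 1  ≥
φ = 1/2, ψ = 1/2 ↦ 1  ≥
φ = 1/2, ψ = 1 ↦ 1  ≥
φ = 1, ψ = 0 ↦ 1  ≥
φ = 1, ψ = 1/2 ↦ 1  ≥
φ = 1, ψ = 1 ↦ 1  ≥
So 8 of the 9 assignments meet the threshold.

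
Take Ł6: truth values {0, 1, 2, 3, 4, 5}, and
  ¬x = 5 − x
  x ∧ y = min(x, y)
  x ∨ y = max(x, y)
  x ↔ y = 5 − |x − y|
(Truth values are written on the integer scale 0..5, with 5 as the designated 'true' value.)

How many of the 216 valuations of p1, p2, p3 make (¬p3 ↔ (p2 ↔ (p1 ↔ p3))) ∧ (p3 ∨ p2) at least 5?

9

value 5: 9 assignments (counts)
value 4: 35 assignments
value 3: 64 assignments
value 2: 59 assignments
value 1: 36 assignments
value 0: 13 assignments
So 9 of the 216 assignments meet the threshold.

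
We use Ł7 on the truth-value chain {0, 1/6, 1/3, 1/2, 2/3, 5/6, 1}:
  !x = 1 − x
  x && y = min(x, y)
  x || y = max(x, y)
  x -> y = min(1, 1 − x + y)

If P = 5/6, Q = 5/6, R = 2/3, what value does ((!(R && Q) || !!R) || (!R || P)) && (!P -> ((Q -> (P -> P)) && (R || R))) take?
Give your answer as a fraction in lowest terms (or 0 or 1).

R && Q = 2/3 && 5/6 = 2/3
!(R && Q) = !2/3 = 1/3
!R = !2/3 = 1/3
!!R = !1/3 = 2/3
!(R && Q) || !!R = 1/3 || 2/3 = 2/3
!R = !2/3 = 1/3
!R || P = 1/3 || 5/6 = 5/6
(!(R && Q) || !!R) || (!R || P) = 2/3 || 5/6 = 5/6
!P = !5/6 = 1/6
P -> P = 5/6 -> 5/6 = 1
Q -> (P -> P) = 5/6 -> 1 = 1
R || R = 2/3 || 2/3 = 2/3
(Q -> (P -> P)) && (R || R) = 1 && 2/3 = 2/3
!P -> ((Q -> (P -> P)) && (R || R)) = 1/6 -> 2/3 = 1
((!(R && Q) || !!R) || (!R || P)) && (!P -> ((Q -> (P -> P)) && (R || R))) = 5/6 && 1 = 5/6

5/6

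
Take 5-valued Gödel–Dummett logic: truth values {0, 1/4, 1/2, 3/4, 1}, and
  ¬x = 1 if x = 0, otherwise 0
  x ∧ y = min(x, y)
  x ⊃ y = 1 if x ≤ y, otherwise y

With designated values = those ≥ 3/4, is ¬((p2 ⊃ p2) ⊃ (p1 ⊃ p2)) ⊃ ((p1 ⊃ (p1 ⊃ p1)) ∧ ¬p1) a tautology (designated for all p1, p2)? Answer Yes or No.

Counterexample: take p1 = 1/4, p2 = 0.
p2 ⊃ p2 = 0 ⊃ 0 = 1
p1 ⊃ p2 = 1/4 ⊃ 0 = 0
(p2 ⊃ p2) ⊃ (p1 ⊃ p2) = 1 ⊃ 0 = 0
¬((p2 ⊃ p2) ⊃ (p1 ⊃ p2)) = ¬0 = 1
p1 ⊃ p1 = 1/4 ⊃ 1/4 = 1
p1 ⊃ (p1 ⊃ p1) = 1/4 ⊃ 1 = 1
¬p1 = ¬1/4 = 0
(p1 ⊃ (p1 ⊃ p1)) ∧ ¬p1 = 1 ∧ 0 = 0
¬((p2 ⊃ p2) ⊃ (p1 ⊃ p2)) ⊃ ((p1 ⊃ (p1 ⊃ p1)) ∧ ¬p1) = 1 ⊃ 0 = 0
This gives 0, which is below 3/4.

No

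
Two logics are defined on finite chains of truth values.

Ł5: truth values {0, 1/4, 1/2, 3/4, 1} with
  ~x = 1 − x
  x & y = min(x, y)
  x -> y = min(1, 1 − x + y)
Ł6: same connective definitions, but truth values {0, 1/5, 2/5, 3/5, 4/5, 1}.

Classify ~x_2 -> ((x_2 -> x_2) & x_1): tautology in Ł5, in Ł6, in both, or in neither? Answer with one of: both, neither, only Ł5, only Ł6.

In Ł5: at x_1 = 0, x_2 = 0 the value is 0 — not a tautology.
In Ł6: at x_1 = 0, x_2 = 0 the value is 0 — not a tautology.

neither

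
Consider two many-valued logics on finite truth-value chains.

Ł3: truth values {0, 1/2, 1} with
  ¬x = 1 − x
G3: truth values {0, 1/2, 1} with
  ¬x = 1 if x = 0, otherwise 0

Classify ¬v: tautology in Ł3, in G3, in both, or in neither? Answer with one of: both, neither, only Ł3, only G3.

neither

In Ł3: at v = 1/2 the value is 1/2 — not a tautology.
In G3: at v = 1/2 the value is 0 — not a tautology.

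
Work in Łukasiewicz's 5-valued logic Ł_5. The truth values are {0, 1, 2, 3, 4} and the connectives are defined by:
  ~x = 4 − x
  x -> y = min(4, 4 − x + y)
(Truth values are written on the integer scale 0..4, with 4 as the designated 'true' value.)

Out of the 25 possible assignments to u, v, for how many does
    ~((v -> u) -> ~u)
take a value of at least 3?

value 4: 5 assignments (counts)
value 3: 4 assignments (counts)
value 2: 4 assignments
value 1: 3 assignments
value 0: 9 assignments
So 9 of the 25 assignments meet the threshold.

9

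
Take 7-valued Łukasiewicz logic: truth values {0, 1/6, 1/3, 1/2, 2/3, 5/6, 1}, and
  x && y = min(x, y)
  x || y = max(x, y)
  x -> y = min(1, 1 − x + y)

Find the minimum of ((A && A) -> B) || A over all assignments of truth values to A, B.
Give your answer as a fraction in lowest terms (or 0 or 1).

Take A = 1/2, B = 0:
A && A = 1/2 && 1/2 = 1/2
(A && A) -> B = 1/2 -> 0 = 1/2
((A && A) -> B) || A = 1/2 || 1/2 = 1/2
No assignment yields a value below 1/2, so this is the minimum.

1/2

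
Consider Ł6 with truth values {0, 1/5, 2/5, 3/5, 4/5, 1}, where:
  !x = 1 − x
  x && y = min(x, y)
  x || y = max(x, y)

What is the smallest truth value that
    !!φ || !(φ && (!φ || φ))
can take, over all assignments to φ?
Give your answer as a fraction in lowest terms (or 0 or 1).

3/5

Take φ = 2/5:
!φ = !2/5 = 3/5
!!φ = !3/5 = 2/5
!φ = !2/5 = 3/5
!φ || φ = 3/5 || 2/5 = 3/5
φ && (!φ || φ) = 2/5 && 3/5 = 2/5
!(φ && (!φ || φ)) = !2/5 = 3/5
!!φ || !(φ && (!φ || φ)) = 2/5 || 3/5 = 3/5
No assignment yields a value below 3/5, so this is the minimum.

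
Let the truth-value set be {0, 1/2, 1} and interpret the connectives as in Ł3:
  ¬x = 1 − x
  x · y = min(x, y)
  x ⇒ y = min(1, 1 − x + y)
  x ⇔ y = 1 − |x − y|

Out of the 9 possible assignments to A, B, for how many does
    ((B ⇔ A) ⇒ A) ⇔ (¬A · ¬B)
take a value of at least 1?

2

A = 0, B = 0 ↦ 0  <
A = 0, B = 1/2 ↦ 1  ≥
A = 0, B = 1 ↦ 0  <
A = 1/2, B = 0 ↦ 1/2  <
A = 1/2, B = 1/2 ↦ 1  ≥
A = 1/2, B = 1 ↦ 0  <
A = 1, B = 0 ↦ 0  <
A = 1, B = 1/2 ↦ 0  <
A = 1, B = 1 ↦ 0  <
So 2 of the 9 assignments meet the threshold.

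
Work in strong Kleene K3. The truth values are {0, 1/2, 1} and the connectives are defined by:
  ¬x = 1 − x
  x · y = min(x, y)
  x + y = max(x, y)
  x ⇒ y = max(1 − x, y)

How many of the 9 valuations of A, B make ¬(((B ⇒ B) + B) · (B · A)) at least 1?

A = 0, B = 0 ↦ 1  ≥
A = 0, B = 1/2 ↦ 1  ≥
A = 0, B = 1 ↦ 1  ≥
A = 1/2, B = 0 ↦ 1  ≥
A = 1/2, B = 1/2 ↦ 1/2  <
A = 1/2, B = 1 ↦ 1/2  <
A = 1, B = 0 ↦ 1  ≥
A = 1, B = 1/2 ↦ 1/2  <
A = 1, B = 1 ↦ 0  <
So 5 of the 9 assignments meet the threshold.

5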